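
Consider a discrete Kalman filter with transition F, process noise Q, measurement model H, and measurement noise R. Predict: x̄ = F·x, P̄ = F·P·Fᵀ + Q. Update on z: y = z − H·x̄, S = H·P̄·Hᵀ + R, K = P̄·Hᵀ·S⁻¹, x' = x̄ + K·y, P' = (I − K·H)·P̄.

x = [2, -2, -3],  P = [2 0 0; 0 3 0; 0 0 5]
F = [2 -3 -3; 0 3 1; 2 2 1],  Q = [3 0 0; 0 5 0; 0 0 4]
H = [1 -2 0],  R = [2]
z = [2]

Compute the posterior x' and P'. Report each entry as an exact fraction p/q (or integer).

x' = [1774/401, 451/401, 1282/401]
P' = [5394/401 2530/401 1832/401; 2530/401 1381/401 987/401; 1832/401 987/401 6588/401]

x̄ = F·x = [19, -9, -3]
P̄ = F·P·Fᵀ + Q = [83 -42 -25; -42 37 23; -25 23 29]
y = z − H·x̄ = [-35]
S = H·P̄·Hᵀ + R = [401]
K = P̄·Hᵀ·S⁻¹ = [167/401; -116/401; -71/401]
x' = x̄ + K·y = [1774/401, 451/401, 1282/401]
P' = (I − K·H)·P̄ = [5394/401 2530/401 1832/401; 2530/401 1381/401 987/401; 1832/401 987/401 6588/401]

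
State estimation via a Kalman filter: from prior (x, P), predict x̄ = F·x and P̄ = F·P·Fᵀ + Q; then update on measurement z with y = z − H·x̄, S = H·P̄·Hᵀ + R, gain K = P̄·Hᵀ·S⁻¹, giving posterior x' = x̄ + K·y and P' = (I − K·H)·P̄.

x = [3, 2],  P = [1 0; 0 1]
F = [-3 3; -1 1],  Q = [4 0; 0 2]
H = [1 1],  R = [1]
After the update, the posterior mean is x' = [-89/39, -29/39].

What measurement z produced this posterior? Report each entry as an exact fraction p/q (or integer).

x̄ = F·x = [-3, -1]
P̄ = F·P·Fᵀ + Q = [22 6; 6 4]
S = H·P̄·Hᵀ + R = [39]
K = P̄·Hᵀ·S⁻¹ = [28/39; 10/39]
x' − x̄ = [28/39, 10/39] = K·y
y = (KᵀK)⁻¹·Kᵀ·(x' − x̄) = [1]
z = y + H·x̄ = [1] + [-4] = [-3]

z = [-3]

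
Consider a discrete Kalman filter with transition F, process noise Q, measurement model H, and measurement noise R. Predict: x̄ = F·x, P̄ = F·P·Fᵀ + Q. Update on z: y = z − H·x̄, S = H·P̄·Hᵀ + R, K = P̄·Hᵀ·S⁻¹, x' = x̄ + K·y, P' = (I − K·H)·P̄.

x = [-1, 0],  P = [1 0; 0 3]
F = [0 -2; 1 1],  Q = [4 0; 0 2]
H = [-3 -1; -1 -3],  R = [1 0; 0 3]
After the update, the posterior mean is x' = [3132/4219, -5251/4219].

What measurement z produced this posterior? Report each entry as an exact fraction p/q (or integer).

x̄ = F·x = [0, -1]
P̄ = F·P·Fᵀ + Q = [16 -6; -6 6]
S = H·P̄·Hᵀ + R = [115 6; 6 37]
K = P̄·Hᵀ·S⁻¹ = [-1566/4219 482/4219; 516/4219 -1452/4219]
x' − x̄ = [3132/4219, -1032/4219] = K·y
y = (KᵀK)⁻¹·Kᵀ·(x' − x̄) = [-2, 0]
z = y + H·x̄ = [-2, 0] + [1, 3] = [-1, 3]

z = [-1, 3]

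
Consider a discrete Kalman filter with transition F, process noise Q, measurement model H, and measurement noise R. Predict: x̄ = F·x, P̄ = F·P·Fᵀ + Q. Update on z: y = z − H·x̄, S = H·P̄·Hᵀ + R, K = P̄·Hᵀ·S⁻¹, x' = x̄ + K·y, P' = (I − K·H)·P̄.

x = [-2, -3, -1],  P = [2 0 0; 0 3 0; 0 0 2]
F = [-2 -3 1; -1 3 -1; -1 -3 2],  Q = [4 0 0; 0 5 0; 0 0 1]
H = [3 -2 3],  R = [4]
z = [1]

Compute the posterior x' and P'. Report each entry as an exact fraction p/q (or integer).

x̄ = F·x = [12, -6, 9]
P̄ = F·P·Fᵀ + Q = [41 -25 35; -25 36 -29; 35 -29 38]
y = z − H·x̄ = [-74]
S = H·P̄·Hᵀ + R = [2137]
K = P̄·Hᵀ·S⁻¹ = [278/2137; -234/2137; 277/2137]
x' = x̄ + K·y = [5072/2137, 4494/2137, -1265/2137]
P' = (I − K·H)·P̄ = [10333/2137 11627/2137 -2211/2137; 11627/2137 22176/2137 2845/2137; -2211/2137 2845/2137 4477/2137]

x' = [5072/2137, 4494/2137, -1265/2137]
P' = [10333/2137 11627/2137 -2211/2137; 11627/2137 22176/2137 2845/2137; -2211/2137 2845/2137 4477/2137]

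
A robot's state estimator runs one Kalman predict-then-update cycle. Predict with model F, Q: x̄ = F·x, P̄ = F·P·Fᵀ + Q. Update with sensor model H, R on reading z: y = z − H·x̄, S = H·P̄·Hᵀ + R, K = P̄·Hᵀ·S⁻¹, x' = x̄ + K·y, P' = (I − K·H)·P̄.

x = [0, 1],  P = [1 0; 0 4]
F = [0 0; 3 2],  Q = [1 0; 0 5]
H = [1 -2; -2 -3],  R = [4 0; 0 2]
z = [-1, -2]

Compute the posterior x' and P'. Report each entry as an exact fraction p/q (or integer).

x' = [23/352, 433/704]
P' = [83/176 -75/352; -75/352 195/704]

x̄ = F·x = [0, 2]
P̄ = F·P·Fᵀ + Q = [1 0; 0 30]
y = z − H·x̄ = [3, 4]
S = H·P̄·Hᵀ + R = [125 178; 178 276]
K = P̄·Hᵀ·S⁻¹ = [79/352 -107/704; -135/704 -285/1408]
x' = x̄ + K·y = [23/352, 433/704]
P' = (I − K·H)·P̄ = [83/176 -75/352; -75/352 195/704]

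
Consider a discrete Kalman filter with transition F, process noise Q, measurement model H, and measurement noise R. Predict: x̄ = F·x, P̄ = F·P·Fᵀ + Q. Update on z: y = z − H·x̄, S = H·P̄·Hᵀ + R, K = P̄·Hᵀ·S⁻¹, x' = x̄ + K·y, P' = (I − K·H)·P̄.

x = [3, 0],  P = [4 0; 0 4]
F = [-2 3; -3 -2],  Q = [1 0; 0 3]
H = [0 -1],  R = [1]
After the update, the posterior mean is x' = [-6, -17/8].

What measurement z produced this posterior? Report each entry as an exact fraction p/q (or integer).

z = [2]

x̄ = F·x = [-6, -9]
P̄ = F·P·Fᵀ + Q = [53 0; 0 55]
S = H·P̄·Hᵀ + R = [56]
K = P̄·Hᵀ·S⁻¹ = [0; -55/56]
x' − x̄ = [0, 55/8] = K·y
y = (KᵀK)⁻¹·Kᵀ·(x' − x̄) = [-7]
z = y + H·x̄ = [-7] + [9] = [2]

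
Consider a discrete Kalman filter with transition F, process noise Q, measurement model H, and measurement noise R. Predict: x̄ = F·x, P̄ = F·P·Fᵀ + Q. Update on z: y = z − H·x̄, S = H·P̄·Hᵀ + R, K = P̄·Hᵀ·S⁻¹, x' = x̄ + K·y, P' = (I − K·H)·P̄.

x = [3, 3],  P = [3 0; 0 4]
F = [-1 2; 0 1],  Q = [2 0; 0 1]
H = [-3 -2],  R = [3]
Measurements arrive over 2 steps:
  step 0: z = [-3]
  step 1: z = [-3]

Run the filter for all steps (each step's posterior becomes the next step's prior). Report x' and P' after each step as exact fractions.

step 0: x̄ = F·x = [3, 3]
step 0: P̄ = F·P·Fᵀ + Q = [21 8; 8 5]
step 0: y = z − H·x̄ = [12]
step 0: S = H·P̄·Hᵀ + R = [308]
step 0: K = P̄·Hᵀ·S⁻¹ = [-79/308; -17/154]
step 0: x' = x̄ + K·y = [-6/77, 129/77]
step 0: P' = (I − K·H)·P̄ = [227/308 -111/154; -111/154 96/77]
step 1: x̄ = F·x = [24/7, 129/77]
step 1: P̄ = F·P·Fᵀ + Q = [297/28 45/14; 45/14 173/77]
step 1: y = z − H·x̄ = [117/11]
step 1: S = H·P̄·Hᵀ + R = [6425/44]
step 1: K = P̄·Hᵀ·S⁻¹ = [-1683/6425; -622/6425]
step 1: x' = x̄ + K·y = [28893/44975, 29037/44975]
step 1: P' = (I − K·H)·P̄ = [26433/44975 -21978/44975; -21978/44975 39498/44975]

step 0: x' = [-6/77, 129/77], P' = [227/308 -111/154; -111/154 96/77]
step 1: x' = [28893/44975, 29037/44975], P' = [26433/44975 -21978/44975; -21978/44975 39498/44975]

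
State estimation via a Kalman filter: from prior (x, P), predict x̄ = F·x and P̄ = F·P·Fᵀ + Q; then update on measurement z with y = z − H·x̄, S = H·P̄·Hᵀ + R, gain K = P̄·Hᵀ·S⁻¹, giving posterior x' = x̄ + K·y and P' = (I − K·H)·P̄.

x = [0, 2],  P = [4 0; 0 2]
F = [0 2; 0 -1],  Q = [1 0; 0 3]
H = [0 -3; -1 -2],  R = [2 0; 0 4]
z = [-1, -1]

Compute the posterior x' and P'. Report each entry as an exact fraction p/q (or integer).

x̄ = F·x = [4, -2]
P̄ = F·P·Fᵀ + Q = [9 -4; -4 5]
y = z − H·x̄ = [-7, -1]
S = H·P̄·Hᵀ + R = [47 18; 18 17]
K = P̄·Hᵀ·S⁻¹ = [222/475 -263/475; -147/475 -12/475]
x' = x̄ + K·y = [609/475, 91/475]
P' = (I − K·H)·P̄ = [1348/475 -148/475; -148/475 98/475]

x' = [609/475, 91/475]
P' = [1348/475 -148/475; -148/475 98/475]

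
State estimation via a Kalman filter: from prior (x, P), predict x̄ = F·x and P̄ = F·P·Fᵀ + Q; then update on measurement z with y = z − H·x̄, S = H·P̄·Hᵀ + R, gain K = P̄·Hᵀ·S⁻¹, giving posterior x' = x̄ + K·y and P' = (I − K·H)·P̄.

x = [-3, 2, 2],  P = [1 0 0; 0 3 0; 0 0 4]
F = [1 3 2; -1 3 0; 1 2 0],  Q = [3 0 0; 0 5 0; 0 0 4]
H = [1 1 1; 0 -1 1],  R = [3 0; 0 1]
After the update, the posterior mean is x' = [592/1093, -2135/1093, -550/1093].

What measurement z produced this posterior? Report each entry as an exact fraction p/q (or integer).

z = [-2, 2]

x̄ = F·x = [7, 9, 1]
P̄ = F·P·Fᵀ + Q = [47 26 19; 26 33 17; 19 17 17]
S = H·P̄·Hᵀ + R = [224 -23; -23 17]
K = P̄·Hᵀ·S⁻¹ = [1403/3279 548/3279; 308/1093 -612/1093; 901/3279 1219/3279]
x' − x̄ = [-7059/1093, -11972/1093, -1643/1093] = K·y
y = (KᵀK)⁻¹·Kᵀ·(x' − x̄) = [-19, 10]
z = y + H·x̄ = [-19, 10] + [17, -8] = [-2, 2]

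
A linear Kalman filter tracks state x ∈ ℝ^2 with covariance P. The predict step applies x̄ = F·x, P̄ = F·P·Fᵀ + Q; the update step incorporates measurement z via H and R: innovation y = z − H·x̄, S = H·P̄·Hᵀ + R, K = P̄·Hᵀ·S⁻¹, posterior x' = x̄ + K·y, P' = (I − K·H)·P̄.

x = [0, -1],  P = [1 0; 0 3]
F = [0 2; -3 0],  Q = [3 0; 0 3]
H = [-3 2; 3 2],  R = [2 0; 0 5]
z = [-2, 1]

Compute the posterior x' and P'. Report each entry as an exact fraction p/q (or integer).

x' = [12808/27211, -7104/27211]
P' = [5190/27211 3240/27211; 3240/27211 11460/27211]

x̄ = F·x = [-2, 0]
P̄ = F·P·Fᵀ + Q = [15 0; 0 12]
y = z − H·x̄ = [-8, 7]
S = H·P̄·Hᵀ + R = [185 -87; -87 188]
K = P̄·Hᵀ·S⁻¹ = [-4545/27211 4410/27211; 6600/27211 6528/27211]
x' = x̄ + K·y = [12808/27211, -7104/27211]
P' = (I − K·H)·P̄ = [5190/27211 3240/27211; 3240/27211 11460/27211]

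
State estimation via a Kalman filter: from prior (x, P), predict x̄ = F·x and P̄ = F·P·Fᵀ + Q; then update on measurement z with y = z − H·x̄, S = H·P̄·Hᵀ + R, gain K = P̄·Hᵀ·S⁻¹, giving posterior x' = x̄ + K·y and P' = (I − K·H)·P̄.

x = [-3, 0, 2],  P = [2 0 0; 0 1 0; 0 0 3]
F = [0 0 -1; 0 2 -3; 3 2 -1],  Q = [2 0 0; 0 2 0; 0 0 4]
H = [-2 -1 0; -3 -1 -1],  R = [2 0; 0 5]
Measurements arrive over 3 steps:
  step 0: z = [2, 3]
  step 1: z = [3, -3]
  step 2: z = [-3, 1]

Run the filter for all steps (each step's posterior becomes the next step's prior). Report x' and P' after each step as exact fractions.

step 0: x̄ = F·x = [-2, -6, -11]
step 0: P̄ = F·P·Fᵀ + Q = [5 9 3; 9 33 13; 3 13 29]
step 0: y = z − H·x̄ = [-8, -20]
step 0: S = H·P̄·Hᵀ + R = [91 127; 127 210]
step 0: K = P̄·Hᵀ·S⁻¹ = [-51/271 -4/271; -1439/2981 -166/2981; 2487/2981 -2228/2981]
step 0: x' = x̄ + K·y = [-54/271, -3054/2981, -8127/2981]
step 0: P' = (I − K·H)·P̄ = [278/271 -454/271 -360/271; -454/271 12866/2981 2946/2981; -360/271 2946/2981 20074/2981]
step 1: x̄ = F·x = [8127/2981, 18273/2981, 237/2981]
step 1: P̄ = F·P·Fᵀ + Q = [26036/2981 54330/2981 26062/2981; 54330/2981 202740/2981 93794/2981; 26062/2981 93794/2981 63032/2981]
step 1: y = z − H·x̄ = [43470/2981, 33948/2981]
step 1: S = H·P̄·Hᵀ + R = [530166/2981 776524/2981; 776524/2981 1184941/2981]
step 1: K = P̄·Hᵀ·S⁻¹ = [-503361/4231115 -33728/604445; -2039452/4231115 -43476/604445; 321645/846223 -54088/120889]
step 1: x' = x̄ + K·y = [215181/604445, -1038543/604445, 63699/120889]
step 1: P' = (I − K·H)·P̄ = [6434578/4231115 -11862434/4231115 -1252164/846223; -11862434/4231115 27803772/4231115 1861038/846223; -1252164/846223 1861038/846223 3788534/846223]
step 2: x̄ = F·x = [-63699/120889, -3032571/604445, -1750038/604445]
step 2: P̄ = F·P·Fᵀ + Q = [5480980/846223 7643526/846223 3822950/846223; 7643526/846223 178499068/4231115 78774354/4231115; 3822950/846223 78774354/4231115 62988372/4231115]
step 2: y = z − H·x̄ = [-5482896/604445, -5133649/604445]
step 2: S = H·P̄·Hᵀ + R = [449451418/4231115 651020472/4231115; 651020472/4231115 1010830103/4231115]
step 2: K = P̄·Hᵀ·S⁻¹ = [-376605311/3603230849 -254882176/3603230849; -1839190124/3603230849 -141256120/3603230849; 1341454877/3603230849 -1573699656/3603230849]
step 2: x' = x̄ + K·y = [3682307525/3603230849, -194899231/3603230849, -9234962358/3603230849]
step 2: P' = (I − K·H)·P̄ = [6651554846/3603230849 -12549899070/3603230849 -6130354588/3603230849; -12549899070/3603230849 28778178388/3603230849 9577799422/3603230849; -6130354588/3603230849 9577799422/3603230849 16681762622/3603230849]

step 0: x' = [-54/271, -3054/2981, -8127/2981], P' = [278/271 -454/271 -360/271; -454/271 12866/2981 2946/2981; -360/271 2946/2981 20074/2981]
step 1: x' = [215181/604445, -1038543/604445, 63699/120889], P' = [6434578/4231115 -11862434/4231115 -1252164/846223; -11862434/4231115 27803772/4231115 1861038/846223; -1252164/846223 1861038/846223 3788534/846223]
step 2: x' = [3682307525/3603230849, -194899231/3603230849, -9234962358/3603230849], P' = [6651554846/3603230849 -12549899070/3603230849 -6130354588/3603230849; -12549899070/3603230849 28778178388/3603230849 9577799422/3603230849; -6130354588/3603230849 9577799422/3603230849 16681762622/3603230849]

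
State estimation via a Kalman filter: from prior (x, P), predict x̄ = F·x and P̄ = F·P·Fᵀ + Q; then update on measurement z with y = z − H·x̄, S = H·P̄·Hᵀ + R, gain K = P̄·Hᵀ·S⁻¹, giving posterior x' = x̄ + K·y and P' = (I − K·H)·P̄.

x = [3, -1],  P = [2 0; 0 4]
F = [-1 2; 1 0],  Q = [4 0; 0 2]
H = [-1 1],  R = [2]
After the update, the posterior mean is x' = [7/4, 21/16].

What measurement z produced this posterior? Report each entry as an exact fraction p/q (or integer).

z = [-1]

x̄ = F·x = [-5, 3]
P̄ = F·P·Fᵀ + Q = [22 -2; -2 4]
S = H·P̄·Hᵀ + R = [32]
K = P̄·Hᵀ·S⁻¹ = [-3/4; 3/16]
x' − x̄ = [27/4, -27/16] = K·y
y = (KᵀK)⁻¹·Kᵀ·(x' − x̄) = [-9]
z = y + H·x̄ = [-9] + [8] = [-1]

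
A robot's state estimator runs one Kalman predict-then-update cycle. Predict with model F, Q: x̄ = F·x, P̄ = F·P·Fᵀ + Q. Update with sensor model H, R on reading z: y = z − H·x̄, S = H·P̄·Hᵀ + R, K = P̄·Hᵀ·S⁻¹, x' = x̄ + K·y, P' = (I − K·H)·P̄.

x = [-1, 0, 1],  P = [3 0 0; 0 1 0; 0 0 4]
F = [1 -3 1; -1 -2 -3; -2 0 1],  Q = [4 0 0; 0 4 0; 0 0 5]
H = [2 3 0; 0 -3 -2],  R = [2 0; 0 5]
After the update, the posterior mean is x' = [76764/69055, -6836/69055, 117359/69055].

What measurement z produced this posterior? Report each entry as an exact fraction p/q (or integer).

x̄ = F·x = [0, -2, 3]
P̄ = F·P·Fᵀ + Q = [20 -9 -2; -9 47 -6; -2 -6 21]
S = H·P̄·Hᵀ + R = [397 -325; -325 440]
K = P̄·Hᵀ·S⁻¹ = [3159/13811 16532/69055; 2439/13811 -11238/69055; -3496/13811 -16678/69055]
x' − x̄ = [76764/69055, 131274/69055, -89806/69055] = K·y
y = (KᵀK)⁻¹·Kᵀ·(x' − x̄) = [8, -3]
z = y + H·x̄ = [8, -3] + [-6, 0] = [2, -3]

z = [2, -3]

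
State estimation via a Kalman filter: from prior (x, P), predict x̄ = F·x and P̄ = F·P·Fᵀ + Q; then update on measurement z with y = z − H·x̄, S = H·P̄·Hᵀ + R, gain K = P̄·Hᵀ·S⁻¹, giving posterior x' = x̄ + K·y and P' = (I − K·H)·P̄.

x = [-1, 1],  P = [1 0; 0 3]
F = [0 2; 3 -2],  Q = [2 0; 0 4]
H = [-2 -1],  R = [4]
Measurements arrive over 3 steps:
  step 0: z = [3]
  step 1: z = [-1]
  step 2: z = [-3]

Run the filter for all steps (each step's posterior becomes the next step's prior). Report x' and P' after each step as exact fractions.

step 0: x' = [42/37, -187/37], P' = [262/37 -460/37; -460/37 924/37]
step 1: x' = [-1516/563, 3025/563], P' = [41486/563 -80804/563; -80804/563 159228/563]
step 2: x' = [292380/24823, -510665/24823], P' = [6976198/24823 -13643716/24823; -13643716/24823 26764860/24823]

step 0: x̄ = F·x = [2, -5]
step 0: P̄ = F·P·Fᵀ + Q = [14 -12; -12 25]
step 0: y = z − H·x̄ = [2]
step 0: S = H·P̄·Hᵀ + R = [37]
step 0: K = P̄·Hᵀ·S⁻¹ = [-16/37; -1/37]
step 0: x' = x̄ + K·y = [42/37, -187/37]
step 0: P' = (I − K·H)·P̄ = [262/37 -460/37; -460/37 924/37]
step 1: x̄ = F·x = [-374/37, 500/37]
step 1: P̄ = F·P·Fᵀ + Q = [3770/37 -6456/37; -6456/37 11722/37]
step 1: y = z − H·x̄ = [-285/37]
step 1: S = H·P̄·Hᵀ + R = [1126/37]
step 1: K = P̄·Hᵀ·S⁻¹ = [-542/563; 595/563]
step 1: x' = x̄ + K·y = [-1516/563, 3025/563]
step 1: P' = (I − K·H)·P̄ = [41486/563 -80804/563; -80804/563 159228/563]
step 2: x̄ = F·x = [6050/563, -10598/563]
step 2: P̄ = F·P·Fᵀ + Q = [638038/563 -1121736/563; -1121736/563 1982186/563]
step 2: y = z − H·x̄ = [-187/563]
step 2: S = H·P̄·Hᵀ + R = [49646/563]
step 2: K = P̄·Hᵀ·S⁻¹ = [-77170/24823; 130643/24823]
step 2: x' = x̄ + K·y = [292380/24823, -510665/24823]
step 2: P' = (I − K·H)·P̄ = [6976198/24823 -13643716/24823; -13643716/24823 26764860/24823]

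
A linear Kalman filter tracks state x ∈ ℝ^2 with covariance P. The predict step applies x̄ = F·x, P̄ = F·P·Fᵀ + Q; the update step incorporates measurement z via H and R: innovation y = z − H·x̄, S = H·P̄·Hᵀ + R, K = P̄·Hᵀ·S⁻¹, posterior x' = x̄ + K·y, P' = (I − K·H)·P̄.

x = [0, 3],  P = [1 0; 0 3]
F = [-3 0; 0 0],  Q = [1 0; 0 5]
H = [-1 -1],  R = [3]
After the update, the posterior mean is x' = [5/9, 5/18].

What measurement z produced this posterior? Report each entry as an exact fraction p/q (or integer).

x̄ = F·x = [0, 0]
P̄ = F·P·Fᵀ + Q = [10 0; 0 5]
S = H·P̄·Hᵀ + R = [18]
K = P̄·Hᵀ·S⁻¹ = [-5/9; -5/18]
x' − x̄ = [5/9, 5/18] = K·y
y = (KᵀK)⁻¹·Kᵀ·(x' − x̄) = [-1]
z = y + H·x̄ = [-1] + [0] = [-1]

z = [-1]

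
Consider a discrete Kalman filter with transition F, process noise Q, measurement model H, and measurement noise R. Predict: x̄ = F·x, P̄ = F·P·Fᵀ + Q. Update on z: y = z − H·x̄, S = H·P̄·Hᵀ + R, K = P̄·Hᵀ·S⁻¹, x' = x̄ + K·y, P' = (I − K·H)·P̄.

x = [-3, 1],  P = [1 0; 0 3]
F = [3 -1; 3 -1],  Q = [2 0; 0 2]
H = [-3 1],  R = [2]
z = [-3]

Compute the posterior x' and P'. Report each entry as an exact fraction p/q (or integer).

x̄ = F·x = [-10, -10]
P̄ = F·P·Fᵀ + Q = [14 12; 12 14]
y = z − H·x̄ = [-23]
S = H·P̄·Hᵀ + R = [70]
K = P̄·Hᵀ·S⁻¹ = [-3/7; -11/35]
x' = x̄ + K·y = [-1/7, -97/35]
P' = (I − K·H)·P̄ = [8/7 18/7; 18/7 248/35]

x' = [-1/7, -97/35]
P' = [8/7 18/7; 18/7 248/35]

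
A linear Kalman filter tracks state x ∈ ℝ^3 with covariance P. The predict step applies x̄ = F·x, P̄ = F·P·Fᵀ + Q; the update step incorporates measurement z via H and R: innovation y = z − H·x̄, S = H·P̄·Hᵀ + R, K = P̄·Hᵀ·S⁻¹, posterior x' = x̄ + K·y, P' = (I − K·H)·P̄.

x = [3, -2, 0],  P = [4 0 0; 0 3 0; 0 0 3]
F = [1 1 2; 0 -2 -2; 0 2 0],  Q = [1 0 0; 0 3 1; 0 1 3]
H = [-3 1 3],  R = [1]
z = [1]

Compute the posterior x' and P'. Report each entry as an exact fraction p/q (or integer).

x' = [-443/277, 1684/277, -916/277]
P' = [1940/277 -2106/277 2622/277; -2106/277 5175/277 -3815/277; 2622/277 -3815/277 3899/277]

x̄ = F·x = [1, 4, -4]
P̄ = F·P·Fᵀ + Q = [20 -18 6; -18 27 -11; 6 -11 15]
y = z − H·x̄ = [12]
S = H·P̄·Hᵀ + R = [277]
K = P̄·Hᵀ·S⁻¹ = [-60/277; 48/277; 16/277]
x' = x̄ + K·y = [-443/277, 1684/277, -916/277]
P' = (I − K·H)·P̄ = [1940/277 -2106/277 2622/277; -2106/277 5175/277 -3815/277; 2622/277 -3815/277 3899/277]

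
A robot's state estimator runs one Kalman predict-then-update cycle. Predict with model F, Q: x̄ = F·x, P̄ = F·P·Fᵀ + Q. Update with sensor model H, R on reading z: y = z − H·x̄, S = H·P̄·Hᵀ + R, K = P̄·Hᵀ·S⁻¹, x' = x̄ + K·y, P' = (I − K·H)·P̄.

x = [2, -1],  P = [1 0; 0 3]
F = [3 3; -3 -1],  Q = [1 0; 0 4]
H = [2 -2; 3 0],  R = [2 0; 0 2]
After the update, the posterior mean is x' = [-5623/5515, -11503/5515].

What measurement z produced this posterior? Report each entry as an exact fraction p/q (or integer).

z = [2, -3]

x̄ = F·x = [3, -5]
P̄ = F·P·Fᵀ + Q = [37 -18; -18 16]
S = H·P̄·Hᵀ + R = [358 330; 330 335]
K = P̄·Hᵀ·S⁻¹ = [22/1103 1719/5515; -496/1103 1554/5515]
x' − x̄ = [-22168/5515, 16072/5515] = K·y
y = (KᵀK)⁻¹·Kᵀ·(x' − x̄) = [-14, -12]
z = y + H·x̄ = [-14, -12] + [16, 9] = [2, -3]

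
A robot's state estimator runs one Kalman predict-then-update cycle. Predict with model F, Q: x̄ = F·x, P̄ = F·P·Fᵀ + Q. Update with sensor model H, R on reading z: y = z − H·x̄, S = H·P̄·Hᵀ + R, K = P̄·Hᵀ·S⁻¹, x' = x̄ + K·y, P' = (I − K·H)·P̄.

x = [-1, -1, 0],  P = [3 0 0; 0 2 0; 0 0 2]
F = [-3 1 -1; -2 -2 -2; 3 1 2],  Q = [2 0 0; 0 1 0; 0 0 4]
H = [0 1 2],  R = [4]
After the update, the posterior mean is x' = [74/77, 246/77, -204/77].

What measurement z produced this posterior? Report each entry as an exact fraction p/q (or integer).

z = [-2]

x̄ = F·x = [2, 4, -4]
P̄ = F·P·Fᵀ + Q = [33 18 -29; 18 29 -30; -29 -30 41]
S = H·P̄·Hᵀ + R = [77]
K = P̄·Hᵀ·S⁻¹ = [-40/77; -31/77; 52/77]
x' − x̄ = [-80/77, -62/77, 104/77] = K·y
y = (KᵀK)⁻¹·Kᵀ·(x' − x̄) = [2]
z = y + H·x̄ = [2] + [-4] = [-2]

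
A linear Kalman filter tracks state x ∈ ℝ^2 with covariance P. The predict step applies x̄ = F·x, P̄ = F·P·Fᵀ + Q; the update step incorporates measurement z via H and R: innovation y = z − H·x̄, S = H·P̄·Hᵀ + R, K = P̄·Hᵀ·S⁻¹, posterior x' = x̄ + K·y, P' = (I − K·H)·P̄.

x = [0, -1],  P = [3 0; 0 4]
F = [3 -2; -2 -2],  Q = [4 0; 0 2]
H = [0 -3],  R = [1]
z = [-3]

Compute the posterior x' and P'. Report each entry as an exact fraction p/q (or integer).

x̄ = F·x = [2, 2]
P̄ = F·P·Fᵀ + Q = [47 -2; -2 30]
y = z − H·x̄ = [3]
S = H·P̄·Hᵀ + R = [271]
K = P̄·Hᵀ·S⁻¹ = [6/271; -90/271]
x' = x̄ + K·y = [560/271, 272/271]
P' = (I − K·H)·P̄ = [12701/271 -2/271; -2/271 30/271]

x' = [560/271, 272/271]
P' = [12701/271 -2/271; -2/271 30/271]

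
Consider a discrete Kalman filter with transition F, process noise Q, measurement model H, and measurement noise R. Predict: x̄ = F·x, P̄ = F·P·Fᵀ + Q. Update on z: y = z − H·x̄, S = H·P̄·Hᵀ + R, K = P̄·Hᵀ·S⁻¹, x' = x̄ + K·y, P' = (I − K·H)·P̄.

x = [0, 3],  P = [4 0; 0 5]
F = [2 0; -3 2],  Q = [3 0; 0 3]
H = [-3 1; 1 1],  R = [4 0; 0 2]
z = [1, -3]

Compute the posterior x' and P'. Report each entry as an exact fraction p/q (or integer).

x̄ = F·x = [0, 6]
P̄ = F·P·Fᵀ + Q = [19 -24; -24 59]
y = z − H·x̄ = [-5, -9]
S = H·P̄·Hᵀ + R = [378 50; 50 32]
K = P̄·Hᵀ·S⁻¹ = [-1171/4798 540/2399; 1221/4798 1670/2399]
x' = x̄ + K·y = [-3865/4798, -7377/4798]
P' = (I − K·H)·P̄ = [1711/4798 449/4798; 449/4798 6231/4798]

x' = [-3865/4798, -7377/4798]
P' = [1711/4798 449/4798; 449/4798 6231/4798]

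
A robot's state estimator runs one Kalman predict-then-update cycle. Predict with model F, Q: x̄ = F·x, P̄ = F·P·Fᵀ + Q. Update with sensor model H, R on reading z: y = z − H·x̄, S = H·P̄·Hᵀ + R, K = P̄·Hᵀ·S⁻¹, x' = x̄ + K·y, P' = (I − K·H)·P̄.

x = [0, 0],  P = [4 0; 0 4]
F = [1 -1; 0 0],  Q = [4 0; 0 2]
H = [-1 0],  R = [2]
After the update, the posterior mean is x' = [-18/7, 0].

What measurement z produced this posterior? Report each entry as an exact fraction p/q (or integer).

x̄ = F·x = [0, 0]
P̄ = F·P·Fᵀ + Q = [12 0; 0 2]
S = H·P̄·Hᵀ + R = [14]
K = P̄·Hᵀ·S⁻¹ = [-6/7; 0]
x' − x̄ = [-18/7, 0] = K·y
y = (KᵀK)⁻¹·Kᵀ·(x' − x̄) = [3]
z = y + H·x̄ = [3] + [0] = [3]

z = [3]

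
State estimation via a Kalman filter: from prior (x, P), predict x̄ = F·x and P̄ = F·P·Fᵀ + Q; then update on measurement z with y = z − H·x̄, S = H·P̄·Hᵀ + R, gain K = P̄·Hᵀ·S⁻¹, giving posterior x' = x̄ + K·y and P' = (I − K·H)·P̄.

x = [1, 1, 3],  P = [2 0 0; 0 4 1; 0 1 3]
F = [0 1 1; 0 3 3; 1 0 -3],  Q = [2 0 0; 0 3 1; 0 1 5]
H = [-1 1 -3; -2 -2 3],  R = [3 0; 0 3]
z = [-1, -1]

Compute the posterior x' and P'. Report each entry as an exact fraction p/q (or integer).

x' = [8612/24021, 18235/24021, 29332/72063]
P' = [5821/8007 -8647/8007 -9952/24021; -8647/8007 43972/8007 60820/24021; -9952/24021 60820/24021 97009/72063]

x̄ = F·x = [4, 12, -8]
P̄ = F·P·Fᵀ + Q = [11 27 -12; 27 84 -35; -12 -35 34]
y = z − H·x̄ = [-33, 55]
S = H·P̄·Hᵀ + R = [488 -803; -803 1469]
K = P̄·Hᵀ·S⁻¹ = [-4516/24021 -4300/24021; -8201/24021 -9830/24021; -26237/72063 -4727/72063]
x' = x̄ + K·y = [8612/24021, 18235/24021, 29332/72063]
P' = (I − K·H)·P̄ = [5821/8007 -8647/8007 -9952/24021; -8647/8007 43972/8007 60820/24021; -9952/24021 60820/24021 97009/72063]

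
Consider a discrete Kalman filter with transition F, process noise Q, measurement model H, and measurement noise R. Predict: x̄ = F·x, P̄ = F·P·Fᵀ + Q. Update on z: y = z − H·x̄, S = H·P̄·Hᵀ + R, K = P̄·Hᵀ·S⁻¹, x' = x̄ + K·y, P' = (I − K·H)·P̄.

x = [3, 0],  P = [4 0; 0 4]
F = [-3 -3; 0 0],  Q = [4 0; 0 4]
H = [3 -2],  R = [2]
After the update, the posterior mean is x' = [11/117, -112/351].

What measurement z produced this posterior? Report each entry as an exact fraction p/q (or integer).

z = [1]

x̄ = F·x = [-9, 0]
P̄ = F·P·Fᵀ + Q = [76 0; 0 4]
S = H·P̄·Hᵀ + R = [702]
K = P̄·Hᵀ·S⁻¹ = [38/117; -4/351]
x' − x̄ = [1064/117, -112/351] = K·y
y = (KᵀK)⁻¹·Kᵀ·(x' − x̄) = [28]
z = y + H·x̄ = [28] + [-27] = [1]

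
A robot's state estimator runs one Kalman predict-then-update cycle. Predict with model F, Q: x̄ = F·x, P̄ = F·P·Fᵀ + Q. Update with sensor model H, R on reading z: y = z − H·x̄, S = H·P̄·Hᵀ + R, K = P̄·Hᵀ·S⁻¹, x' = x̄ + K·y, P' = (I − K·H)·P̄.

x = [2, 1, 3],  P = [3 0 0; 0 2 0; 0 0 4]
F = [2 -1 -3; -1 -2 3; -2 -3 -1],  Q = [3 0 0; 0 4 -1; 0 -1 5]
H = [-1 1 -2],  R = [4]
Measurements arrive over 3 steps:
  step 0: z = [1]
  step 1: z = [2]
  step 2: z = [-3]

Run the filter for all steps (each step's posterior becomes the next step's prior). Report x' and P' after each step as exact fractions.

step 0: x' = [513/172, -325/172, -535/172], P' = [7623/344 -4935/344 -6073/344; -4935/344 11303/344 7961/344; -6073/344 7961/344 7175/344]
step 1: x' = [517477/156475, -174923/31295, -849653/156475], P' = [14087338/156475 -2471912/31295 -13093207/156475; -2471912/31295 549250/6259 2603553/31295; -13093207/156475 2603553/31295 13132848/156475]
step 2: x' = [-6509105315/1911681773, 3671788732/1911681773, 7978336477/1911681773], P' = [172848098048/1911681773 -143700761042/1911681773 -156400438191/1911681773; -143700761042/1911681773 152673705720/1911681773 147579848273/1911681773; -156400438191/1911681773 147579848273/1911681773 152660510874/1911681773]

step 0: x̄ = F·x = [-6, 5, -10]
step 0: P̄ = F·P·Fᵀ + Q = [53 -38 6; -38 51 5; 6 5 39]
step 0: y = z − H·x̄ = [-30]
step 0: S = H·P̄·Hᵀ + R = [344]
step 0: K = P̄·Hᵀ·S⁻¹ = [-103/344; 79/344; -79/344]
step 0: x' = x̄ + K·y = [513/172, -325/172, -535/172]
step 0: P' = (I − K·H)·P̄ = [7623/344 -4935/344 -6073/344; -4935/344 11303/344 7961/344; -6073/344 7961/344 7175/344]
step 1: x̄ = F·x = [739/43, -367/43, 121/43]
step 1: P̄ = F·P·Fᵀ + Q = [30973/43 -9148/43 12500/43; -9148/43 4994/43 161/43; 12500/43 161/43 13171/43]
step 1: y = z − H·x̄ = [1434/43]
step 1: S = H·P̄·Hᵀ + R = [156475/43]
step 1: K = P̄·Hᵀ·S⁻¹ = [-65121/156475; 2764/31295; -38681/156475]
step 1: x' = x̄ + K·y = [517477/156475, -174923/31295, -849653/156475]
step 1: P' = (I − K·H)·P̄ = [14087338/156475 -2471912/31295 -13093207/156475; -2471912/31295 549250/6259 2603553/31295; -13093207/156475 2603553/31295 13132848/156475]
step 2: x̄ = F·x = [4458528/156475, -119746/14225, 2438544/156475]
step 2: P̄ = F·P·Fᵀ + Q = [473408973/156475 -14601336/14225 151486004/156475; -14601336/14225 5521972/14225 -3742553/14225; 151486004/156475 -3742553/14225 71264867/156475]
step 2: y = z − H·x̄ = [10183397/156475]
step 2: S = H·P̄·Hᵀ + R = [1911681773/156475]
step 2: K = P̄·Hᵀ·S⁻¹ = [-936995677/1911681773; 303692554/1911681773; -335183821/1911681773]
step 2: x' = x̄ + K·y = [-6509105315/1911681773, 3671788732/1911681773, 7978336477/1911681773]
step 2: P' = (I − K·H)·P̄ = [172848098048/1911681773 -143700761042/1911681773 -156400438191/1911681773; -143700761042/1911681773 152673705720/1911681773 147579848273/1911681773; -156400438191/1911681773 147579848273/1911681773 152660510874/1911681773]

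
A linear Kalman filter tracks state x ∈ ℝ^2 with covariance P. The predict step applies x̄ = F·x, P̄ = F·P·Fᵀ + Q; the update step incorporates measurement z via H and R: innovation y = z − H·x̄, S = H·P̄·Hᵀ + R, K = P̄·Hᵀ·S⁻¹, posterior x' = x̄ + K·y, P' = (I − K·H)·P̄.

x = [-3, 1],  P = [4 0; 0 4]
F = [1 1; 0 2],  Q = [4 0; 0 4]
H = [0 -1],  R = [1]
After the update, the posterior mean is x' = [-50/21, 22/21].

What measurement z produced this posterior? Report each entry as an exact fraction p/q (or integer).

z = [-1]

x̄ = F·x = [-2, 2]
P̄ = F·P·Fᵀ + Q = [12 8; 8 20]
S = H·P̄·Hᵀ + R = [21]
K = P̄·Hᵀ·S⁻¹ = [-8/21; -20/21]
x' − x̄ = [-8/21, -20/21] = K·y
y = (KᵀK)⁻¹·Kᵀ·(x' − x̄) = [1]
z = y + H·x̄ = [1] + [-2] = [-1]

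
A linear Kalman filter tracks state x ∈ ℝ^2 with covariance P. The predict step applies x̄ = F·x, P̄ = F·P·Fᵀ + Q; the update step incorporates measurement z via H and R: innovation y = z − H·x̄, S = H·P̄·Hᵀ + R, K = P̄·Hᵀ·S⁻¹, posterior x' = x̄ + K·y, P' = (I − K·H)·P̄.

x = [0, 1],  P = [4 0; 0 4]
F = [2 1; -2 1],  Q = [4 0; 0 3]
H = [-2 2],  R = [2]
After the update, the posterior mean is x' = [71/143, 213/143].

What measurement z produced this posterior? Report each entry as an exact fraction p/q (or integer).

z = [2]

x̄ = F·x = [1, 1]
P̄ = F·P·Fᵀ + Q = [24 -12; -12 23]
S = H·P̄·Hᵀ + R = [286]
K = P̄·Hᵀ·S⁻¹ = [-36/143; 35/143]
x' − x̄ = [-72/143, 70/143] = K·y
y = (KᵀK)⁻¹·Kᵀ·(x' − x̄) = [2]
z = y + H·x̄ = [2] + [0] = [2]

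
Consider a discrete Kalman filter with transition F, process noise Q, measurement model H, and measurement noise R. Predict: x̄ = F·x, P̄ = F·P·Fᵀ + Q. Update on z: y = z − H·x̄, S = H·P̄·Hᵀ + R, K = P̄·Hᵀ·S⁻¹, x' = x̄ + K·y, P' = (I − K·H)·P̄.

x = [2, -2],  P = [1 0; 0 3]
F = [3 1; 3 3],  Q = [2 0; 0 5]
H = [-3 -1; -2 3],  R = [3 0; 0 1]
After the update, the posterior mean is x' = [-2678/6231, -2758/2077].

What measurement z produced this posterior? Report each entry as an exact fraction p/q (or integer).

z = [3, -3]

x̄ = F·x = [4, 0]
P̄ = F·P·Fᵀ + Q = [14 18; 18 41]
S = H·P̄·Hᵀ + R = [278 -165; -165 210]
K = P̄·Hᵀ·S⁻¹ = [-554/2077 -2672/31155; -373/2077 2837/10385]
x' − x̄ = [-27602/6231, -2758/2077] = K·y
y = (KᵀK)⁻¹·Kᵀ·(x' − x̄) = [15, 5]
z = y + H·x̄ = [15, 5] + [-12, -8] = [3, -3]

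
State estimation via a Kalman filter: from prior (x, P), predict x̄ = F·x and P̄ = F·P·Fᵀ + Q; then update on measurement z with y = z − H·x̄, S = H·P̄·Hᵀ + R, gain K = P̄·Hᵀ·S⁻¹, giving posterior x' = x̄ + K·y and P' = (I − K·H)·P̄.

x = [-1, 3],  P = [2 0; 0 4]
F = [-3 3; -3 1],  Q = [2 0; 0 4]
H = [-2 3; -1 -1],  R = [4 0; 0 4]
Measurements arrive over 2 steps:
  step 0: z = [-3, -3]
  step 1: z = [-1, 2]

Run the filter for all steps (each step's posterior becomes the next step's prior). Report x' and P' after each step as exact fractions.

step 0: x̄ = F·x = [12, 6]
step 0: P̄ = F·P·Fᵀ + Q = [56 30; 30 26]
step 0: y = z − H·x̄ = [3, 15]
step 0: S = H·P̄·Hᵀ + R = [102 4; 4 146]
step 0: K = P̄·Hᵀ·S⁻¹ = [-717/3719 -2171/3719; 713/3719 -1446/3719]
step 0: x' = x̄ + K·y = [9912/3719, 2763/3719]
step 0: P' = (I − K·H)·P̄ = [5784/3719 2900/3719; 2900/3719 2884/3719]
step 1: x̄ = F·x = [-21447/3719, -26973/3719]
step 1: P̄ = F·P·Fᵀ + Q = [33250/3719 25908/3719; 25908/3719 52416/3719]
step 1: y = z − H·x̄ = [34306/3719, -40982/3719]
step 1: S = H·P̄·Hᵀ + R = [308724/3719 -116656/3719; -116656/3719 152358/3719]
step 1: K = P̄·Hᵀ·S⁻¹ = [-174478/1123553 -569849/1123553; 232806/1123553 -399342/1123553]
step 1: x' = x̄ + K·y = [-1809339/1123553, -1600731/1123553]
step 1: P' = (I − K·H)·P̄ = [1507220/1123553 772176/1123553; 772176/1123553 825192/1123553]

step 0: x' = [9912/3719, 2763/3719], P' = [5784/3719 2900/3719; 2900/3719 2884/3719]
step 1: x' = [-1809339/1123553, -1600731/1123553], P' = [1507220/1123553 772176/1123553; 772176/1123553 825192/1123553]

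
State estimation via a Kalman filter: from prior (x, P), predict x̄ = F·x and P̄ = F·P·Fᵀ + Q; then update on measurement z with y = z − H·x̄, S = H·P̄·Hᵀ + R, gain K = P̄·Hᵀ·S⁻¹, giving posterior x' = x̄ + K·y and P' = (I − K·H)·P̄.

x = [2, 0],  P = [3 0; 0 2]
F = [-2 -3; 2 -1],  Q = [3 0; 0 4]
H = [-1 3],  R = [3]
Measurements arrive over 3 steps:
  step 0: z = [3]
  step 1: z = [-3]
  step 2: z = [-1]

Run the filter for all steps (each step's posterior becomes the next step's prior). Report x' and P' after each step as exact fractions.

step 0: x̄ = F·x = [-4, 4]
step 0: P̄ = F·P·Fᵀ + Q = [33 -6; -6 18]
step 0: y = z − H·x̄ = [-13]
step 0: S = H·P̄·Hᵀ + R = [234]
step 0: K = P̄·Hᵀ·S⁻¹ = [-17/78; 10/39]
step 0: x' = x̄ + K·y = [-7/6, 2/3]
step 0: P' = (I − K·H)·P̄ = [569/26 92/13; 92/13 34/13]
step 1: x̄ = F·x = [1/3, -3]
step 1: P̄ = F·P·Fᵀ + Q = [199 -108; -108 856/13]
step 1: y = z − H·x̄ = [19/3]
step 1: S = H·P̄·Hᵀ + R = [18754/13]
step 1: K = P̄·Hᵀ·S⁻¹ = [-6799/18754; 1986/9377]
step 1: x' = x̄ + K·y = [-36809/18754, -15553/9377]
step 1: P' = (I − K·H)·P̄ = [176169/18754 25962/9377; 25962/9377 10640/9377]
step 2: x̄ = F·x = [83468/9377, -21256/9377]
step 2: P̄ = F·P·Fᵀ + Q = [787773/9377 -424266/9377; -424266/9377 296638/9377]
step 2: y = z − H·x̄ = [137859/9377]
step 2: S = H·P̄·Hᵀ + R = [6031242/9377]
step 2: K = P̄·Hᵀ·S⁻¹ = [-686857/2010414; 10430/47867]
step 2: x' = x̄ + K·y = [2599119/670138, 44834/47867]
step 2: P' = (I − K·H)·P̄ = [5987425/670138 126204/47867; 126204/47867 52498/47867]

step 0: x' = [-7/6, 2/3], P' = [569/26 92/13; 92/13 34/13]
step 1: x' = [-36809/18754, -15553/9377], P' = [176169/18754 25962/9377; 25962/9377 10640/9377]
step 2: x' = [2599119/670138, 44834/47867], P' = [5987425/670138 126204/47867; 126204/47867 52498/47867]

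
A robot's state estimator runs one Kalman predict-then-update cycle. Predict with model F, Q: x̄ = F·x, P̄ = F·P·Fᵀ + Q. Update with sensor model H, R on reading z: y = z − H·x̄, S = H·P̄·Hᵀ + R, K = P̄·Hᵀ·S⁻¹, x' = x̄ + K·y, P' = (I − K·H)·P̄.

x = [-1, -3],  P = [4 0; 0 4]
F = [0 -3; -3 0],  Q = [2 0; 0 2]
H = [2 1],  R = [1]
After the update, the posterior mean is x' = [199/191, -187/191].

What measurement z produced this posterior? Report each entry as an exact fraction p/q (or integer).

z = [1]

x̄ = F·x = [9, 3]
P̄ = F·P·Fᵀ + Q = [38 0; 0 38]
S = H·P̄·Hᵀ + R = [191]
K = P̄·Hᵀ·S⁻¹ = [76/191; 38/191]
x' − x̄ = [-1520/191, -760/191] = K·y
y = (KᵀK)⁻¹·Kᵀ·(x' − x̄) = [-20]
z = y + H·x̄ = [-20] + [21] = [1]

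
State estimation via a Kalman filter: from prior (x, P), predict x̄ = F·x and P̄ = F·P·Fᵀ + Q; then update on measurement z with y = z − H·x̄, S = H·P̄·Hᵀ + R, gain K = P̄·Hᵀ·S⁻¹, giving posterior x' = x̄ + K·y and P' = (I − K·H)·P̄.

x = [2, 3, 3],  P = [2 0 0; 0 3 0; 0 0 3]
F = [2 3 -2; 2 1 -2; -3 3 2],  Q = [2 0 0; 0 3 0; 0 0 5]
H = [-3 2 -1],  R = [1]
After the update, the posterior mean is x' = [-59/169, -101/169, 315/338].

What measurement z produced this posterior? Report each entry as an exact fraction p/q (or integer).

x̄ = F·x = [7, 1, 9]
P̄ = F·P·Fᵀ + Q = [49 29 3; 29 26 -15; 3 -15 62]
S = H·P̄·Hᵀ + R = [338]
K = P̄·Hᵀ·S⁻¹ = [-46/169; -10/169; -101/338]
x' − x̄ = [-1242/169, -270/169, -2727/338] = K·y
y = (KᵀK)⁻¹·Kᵀ·(x' − x̄) = [27]
z = y + H·x̄ = [27] + [-28] = [-1]

z = [-1]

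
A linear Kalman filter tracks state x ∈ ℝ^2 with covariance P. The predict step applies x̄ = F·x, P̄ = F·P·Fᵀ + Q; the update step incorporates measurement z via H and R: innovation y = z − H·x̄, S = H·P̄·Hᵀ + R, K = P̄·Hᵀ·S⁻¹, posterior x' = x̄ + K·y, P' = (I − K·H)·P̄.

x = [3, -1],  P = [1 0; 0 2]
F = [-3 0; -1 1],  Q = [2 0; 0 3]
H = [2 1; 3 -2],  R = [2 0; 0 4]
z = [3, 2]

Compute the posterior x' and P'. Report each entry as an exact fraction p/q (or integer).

x̄ = F·x = [-9, -4]
P̄ = F·P·Fᵀ + Q = [11 3; 3 6]
y = z − H·x̄ = [25, 21]
S = H·P̄·Hᵀ + R = [64 51; 51 91]
K = P̄·Hᵀ·S⁻¹ = [898/3223 453/3223; 1245/3223 -804/3223]
x' = x̄ + K·y = [2956/3223, 1349/3223]
P' = (I − K·H)·P̄ = [772/3223 252/3223; 252/3223 1986/3223]

x' = [2956/3223, 1349/3223]
P' = [772/3223 252/3223; 252/3223 1986/3223]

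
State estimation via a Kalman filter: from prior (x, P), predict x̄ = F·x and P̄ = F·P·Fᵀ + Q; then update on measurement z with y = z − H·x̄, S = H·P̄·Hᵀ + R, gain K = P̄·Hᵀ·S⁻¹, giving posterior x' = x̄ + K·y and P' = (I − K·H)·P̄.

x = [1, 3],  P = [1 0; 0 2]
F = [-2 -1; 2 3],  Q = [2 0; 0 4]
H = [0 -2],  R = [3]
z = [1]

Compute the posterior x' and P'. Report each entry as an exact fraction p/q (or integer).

x̄ = F·x = [-5, 11]
P̄ = F·P·Fᵀ + Q = [8 -10; -10 26]
y = z − H·x̄ = [23]
S = H·P̄·Hᵀ + R = [107]
K = P̄·Hᵀ·S⁻¹ = [20/107; -52/107]
x' = x̄ + K·y = [-75/107, -19/107]
P' = (I − K·H)·P̄ = [456/107 -30/107; -30/107 78/107]

x' = [-75/107, -19/107]
P' = [456/107 -30/107; -30/107 78/107]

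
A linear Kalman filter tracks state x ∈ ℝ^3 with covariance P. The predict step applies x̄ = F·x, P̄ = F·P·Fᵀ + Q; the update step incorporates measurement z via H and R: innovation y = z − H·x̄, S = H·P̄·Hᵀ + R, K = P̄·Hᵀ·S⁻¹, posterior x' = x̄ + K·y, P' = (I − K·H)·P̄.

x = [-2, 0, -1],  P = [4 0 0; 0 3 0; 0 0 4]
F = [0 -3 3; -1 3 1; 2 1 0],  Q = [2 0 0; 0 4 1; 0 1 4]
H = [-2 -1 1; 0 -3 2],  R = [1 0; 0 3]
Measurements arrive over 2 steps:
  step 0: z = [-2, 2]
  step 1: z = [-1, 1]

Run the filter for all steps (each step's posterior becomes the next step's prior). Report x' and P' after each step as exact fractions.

step 0: x̄ = F·x = [-3, 1, -4]
step 0: P̄ = F·P·Fᵀ + Q = [65 -15 -9; -15 39 2; -9 2 23]
step 0: y = z − H·x̄ = [-3, 13]
step 0: S = H·P̄·Hᵀ + R = [295 99; 99 422]
step 0: K = P̄·Hᵀ·S⁻¹ = [-55001/114689 20241/114689; 8233/114689 -32642/114689; 12498/114689 7939/114689]
step 0: x' = x̄ + K·y = [84069/114689, -334356/114689, -393043/114689]
step 0: P' = (I − K·H)·P̄ = [88154/114689 181891/114689 303198/114689; 181891/114689 841956/114689 1213971/114689; 303198/114689 1213971/114689 1832865/114689]
step 1: x̄ = F·x = [-176061/114689, -1480180/114689, -166218/114689]
step 1: P̄ = F·P·Fᵀ + Q = [2451289/114689 4840896/114689 1843887/114689; 4840896/114689 15543463/114689 5194071/114689; 1843887/114689 5194071/114689 2380892/114689]
step 1: y = z − H·x̄ = [-1780773/114689, -3993415/114689]
step 1: S = H·P̄·Hᵀ + R = [29444094/114689 47091646/114689; 47091646/114689 87429950/114689]
step 1: K = P̄·Hᵀ·S⁻¹ = [-786590527/1554955328 230973887/1554955328; -194518871/1554955328 -539801993/1554955328; -64114893/388738832 -13577099/388738832]
step 1: x' = x̄ + K·y = [891966961/777477664, 873813321/777477664, 452430791/194369416]
step 1: P' = (I − K·H)·P̄ = [876167649/1554955328 1238567881/1554955328 551078163/388738832; 1238567881/1554955328 6184639761/1554955328 2116814163/388738832; 551078163/388738832 2116814163/388738832 788713899/97184708]

step 0: x' = [84069/114689, -334356/114689, -393043/114689], P' = [88154/114689 181891/114689 303198/114689; 181891/114689 841956/114689 1213971/114689; 303198/114689 1213971/114689 1832865/114689]
step 1: x' = [891966961/777477664, 873813321/777477664, 452430791/194369416], P' = [876167649/1554955328 1238567881/1554955328 551078163/388738832; 1238567881/1554955328 6184639761/1554955328 2116814163/388738832; 551078163/388738832 2116814163/388738832 788713899/97184708]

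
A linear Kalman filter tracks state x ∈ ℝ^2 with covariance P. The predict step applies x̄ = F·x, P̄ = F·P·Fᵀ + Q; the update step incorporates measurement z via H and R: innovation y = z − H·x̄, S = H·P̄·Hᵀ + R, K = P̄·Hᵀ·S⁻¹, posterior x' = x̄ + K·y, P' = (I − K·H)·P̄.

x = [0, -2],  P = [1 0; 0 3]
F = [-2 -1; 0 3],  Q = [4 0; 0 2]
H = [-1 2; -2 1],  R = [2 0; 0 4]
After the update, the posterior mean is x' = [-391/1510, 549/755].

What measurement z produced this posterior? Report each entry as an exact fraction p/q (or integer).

x̄ = F·x = [2, -6]
P̄ = F·P·Fᵀ + Q = [11 -9; -9 29]
S = H·P̄·Hᵀ + R = [165 125; 125 113]
K = P̄·Hᵀ·S⁻¹ = [299/1510 -149/302; 424/755 -31/151]
x' − x̄ = [-3411/1510, 5079/755] = K·y
y = (KᵀK)⁻¹·Kᵀ·(x' − x̄) = [16, 11]
z = y + H·x̄ = [16, 11] + [-14, -10] = [2, 1]

z = [2, 1]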